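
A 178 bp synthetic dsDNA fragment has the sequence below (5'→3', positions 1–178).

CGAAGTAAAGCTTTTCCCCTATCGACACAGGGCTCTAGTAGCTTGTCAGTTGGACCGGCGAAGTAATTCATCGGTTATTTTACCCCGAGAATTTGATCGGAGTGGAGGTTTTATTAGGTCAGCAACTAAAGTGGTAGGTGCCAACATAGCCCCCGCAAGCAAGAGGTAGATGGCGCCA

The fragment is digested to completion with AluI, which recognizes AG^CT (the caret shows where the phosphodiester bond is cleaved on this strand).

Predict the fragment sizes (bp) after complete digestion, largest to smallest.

137, 31, 10 bp

AluI sites (AGCT) start at positions 9, 40.
AluI cuts after base 2 of each site, so after positions 10, 41.
Linear molecule, 2 cuts → 3 fragments:
  1–10 → 10 bp
  11–41 → 31 bp
  42–178 → 137 bp
Sorted largest to smallest: 137, 31, 10 bp.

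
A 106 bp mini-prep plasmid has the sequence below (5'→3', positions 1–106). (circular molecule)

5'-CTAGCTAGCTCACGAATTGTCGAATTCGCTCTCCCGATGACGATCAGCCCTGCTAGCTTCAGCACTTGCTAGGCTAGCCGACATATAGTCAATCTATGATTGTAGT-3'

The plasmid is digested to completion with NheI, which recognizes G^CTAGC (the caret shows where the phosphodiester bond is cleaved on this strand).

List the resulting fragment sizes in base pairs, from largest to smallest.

NheI sites (GCTAGC) start at positions 4, 52, 73.
NheI cuts after the first base of each site, so after positions 4, 52, 73.
Circular molecule, 3 cuts → 3 fragments:
  5–52 → 48 bp
  53–73 → 21 bp
  74–106 then 1–4 → 33 + 4 = 37 bp
Sorted largest to smallest: 48, 37, 21 bp.

48, 37, 21 bp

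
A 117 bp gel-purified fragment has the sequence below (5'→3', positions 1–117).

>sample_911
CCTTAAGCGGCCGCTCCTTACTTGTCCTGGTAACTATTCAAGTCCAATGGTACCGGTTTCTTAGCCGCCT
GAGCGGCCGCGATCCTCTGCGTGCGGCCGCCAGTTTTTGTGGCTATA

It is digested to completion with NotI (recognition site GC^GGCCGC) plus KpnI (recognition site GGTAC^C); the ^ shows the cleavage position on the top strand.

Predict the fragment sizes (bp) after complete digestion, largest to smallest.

45, 23, 21, 20, 8 bp

NotI sites (GCGGCCGC) start at positions 7, 73, 93.
NotI cuts after base 2 of each site, so after positions 8, 74, 94.
The KpnI site (GGTACC) starts at position 49.
KpnI cuts after base 5 of each site (before the last base), so after position 53.
Combined cut positions: 8, 53, 74, 94.
Linear molecule, 4 cuts → 5 fragments:
  1–8 → 8 bp
  9–53 → 45 bp
  54–74 → 21 bp
  75–94 → 20 bp
  95–117 → 23 bp
Sorted largest to smallest: 45, 23, 21, 20, 8 bp.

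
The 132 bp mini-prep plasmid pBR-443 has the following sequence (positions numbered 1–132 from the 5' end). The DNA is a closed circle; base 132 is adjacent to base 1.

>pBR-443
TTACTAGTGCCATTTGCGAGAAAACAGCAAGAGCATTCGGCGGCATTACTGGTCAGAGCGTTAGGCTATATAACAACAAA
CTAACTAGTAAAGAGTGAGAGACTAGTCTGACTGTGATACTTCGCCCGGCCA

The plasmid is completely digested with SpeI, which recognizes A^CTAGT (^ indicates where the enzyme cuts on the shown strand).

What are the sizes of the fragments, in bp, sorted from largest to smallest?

81, 33, 18 bp

SpeI sites (ACTAGT) start at positions 3, 84, 102.
SpeI cuts after the first base of each site, so after positions 3, 84, 102.
Circular molecule, 3 cuts → 3 fragments:
  4–84 → 81 bp
  85–102 → 18 bp
  103–132 then 1–3 → 30 + 3 = 33 bp
Sorted largest to smallest: 81, 33, 18 bp.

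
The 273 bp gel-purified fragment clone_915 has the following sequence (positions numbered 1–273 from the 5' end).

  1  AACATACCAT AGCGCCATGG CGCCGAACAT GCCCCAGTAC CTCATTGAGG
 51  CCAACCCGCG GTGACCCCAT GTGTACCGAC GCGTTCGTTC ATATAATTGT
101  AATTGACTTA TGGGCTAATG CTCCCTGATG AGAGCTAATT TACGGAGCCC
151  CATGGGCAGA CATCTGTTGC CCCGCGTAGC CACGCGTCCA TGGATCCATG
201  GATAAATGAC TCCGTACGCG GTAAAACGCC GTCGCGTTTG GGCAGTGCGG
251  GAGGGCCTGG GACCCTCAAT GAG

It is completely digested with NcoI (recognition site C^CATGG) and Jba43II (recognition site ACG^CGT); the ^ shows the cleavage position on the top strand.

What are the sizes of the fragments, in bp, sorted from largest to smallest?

NcoI sites (CCATGG) start at positions 15, 150, 188, 196.
NcoI cuts after the first base of each site, so after positions 15, 150, 188, 196.
Jba43II sites (ACGCGT) start at positions 79, 182.
Jba43II cuts after base 3 of each site, so after positions 81, 184.
Combined cut positions: 15, 81, 150, 184, 188, 196.
Linear molecule, 6 cuts → 7 fragments:
  1–15 → 15 bp
  16–81 → 66 bp
  82–150 → 69 bp
  151–184 → 34 bp
  185–188 → 4 bp
  189–196 → 8 bp
  197–273 → 77 bp
Sorted largest to smallest: 77, 69, 66, 34, 15, 8, 4 bp.

77, 69, 66, 34, 15, 8, 4 bp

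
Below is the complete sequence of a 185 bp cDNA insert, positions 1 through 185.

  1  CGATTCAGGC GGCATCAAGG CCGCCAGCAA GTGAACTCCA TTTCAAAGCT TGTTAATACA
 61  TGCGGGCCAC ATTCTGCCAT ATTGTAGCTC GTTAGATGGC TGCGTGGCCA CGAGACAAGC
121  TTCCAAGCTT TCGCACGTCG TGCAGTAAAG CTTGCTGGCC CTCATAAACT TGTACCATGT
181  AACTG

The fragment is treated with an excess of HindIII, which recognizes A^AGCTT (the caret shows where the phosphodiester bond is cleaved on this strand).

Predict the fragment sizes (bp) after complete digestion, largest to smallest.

HindIII sites (AAGCTT) start at positions 46, 117, 125, 148.
HindIII cuts after the first base of each site, so after positions 46, 117, 125, 148.
Linear molecule, 4 cuts → 5 fragments:
  1–46 → 46 bp
  47–117 → 71 bp
  118–125 → 8 bp
  126–148 → 23 bp
  149–185 → 37 bp
Sorted largest to smallest: 71, 46, 37, 23, 8 bp.

71, 46, 37, 23, 8 bp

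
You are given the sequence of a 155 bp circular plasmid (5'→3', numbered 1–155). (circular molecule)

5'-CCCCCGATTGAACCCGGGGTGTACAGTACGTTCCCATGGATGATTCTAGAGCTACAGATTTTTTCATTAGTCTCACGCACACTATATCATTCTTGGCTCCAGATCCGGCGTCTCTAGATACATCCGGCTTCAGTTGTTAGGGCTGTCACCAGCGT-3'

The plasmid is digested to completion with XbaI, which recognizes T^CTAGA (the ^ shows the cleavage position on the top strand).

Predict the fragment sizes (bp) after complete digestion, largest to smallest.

XbaI sites (TCTAGA) start at positions 45, 113.
XbaI cuts after the first base of each site, so after positions 45, 113.
Circular molecule, 2 cuts → 2 fragments:
  46–113 → 68 bp
  114–155 then 1–45 → 42 + 45 = 87 bp
Sorted largest to smallest: 87, 68 bp.

87, 68 bp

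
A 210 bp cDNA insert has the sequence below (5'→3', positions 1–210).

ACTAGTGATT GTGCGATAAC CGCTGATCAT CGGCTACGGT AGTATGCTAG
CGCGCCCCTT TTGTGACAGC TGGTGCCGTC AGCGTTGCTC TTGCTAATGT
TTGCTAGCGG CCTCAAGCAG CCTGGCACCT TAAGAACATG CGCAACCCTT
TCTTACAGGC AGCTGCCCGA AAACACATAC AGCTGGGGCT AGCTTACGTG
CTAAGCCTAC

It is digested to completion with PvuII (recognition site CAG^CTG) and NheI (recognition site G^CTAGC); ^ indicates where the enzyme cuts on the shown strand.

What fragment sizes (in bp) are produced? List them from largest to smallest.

PvuII sites (CAGCTG) start at positions 67, 160, 180.
PvuII cuts after base 3 of each site, so after positions 69, 162, 182.
NheI sites (GCTAGC) start at positions 46, 103, 188.
NheI cuts after the first base of each site, so after positions 46, 103, 188.
Combined cut positions: 46, 69, 103, 162, 182, 188.
Linear molecule, 6 cuts → 7 fragments:
  1–46 → 46 bp
  47–69 → 23 bp
  70–103 → 34 bp
  104–162 → 59 bp
  163–182 → 20 bp
  183–188 → 6 bp
  189–210 → 22 bp
Sorted largest to smallest: 59, 46, 34, 23, 22, 20, 6 bp.

59, 46, 34, 23, 22, 20, 6 bp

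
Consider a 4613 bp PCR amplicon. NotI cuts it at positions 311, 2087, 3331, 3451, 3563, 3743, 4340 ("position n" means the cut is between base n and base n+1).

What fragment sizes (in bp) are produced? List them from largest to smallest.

1776, 1244, 597, 311, 273, 180, 120, 112 bp

Linear molecule, 7 cuts → 8 fragments:
  311 − 0 = 311 bp
  2087 − 311 = 1776 bp
  3331 − 2087 = 1244 bp
  3451 − 3331 = 120 bp
  3563 − 3451 = 112 bp
  3743 − 3563 = 180 bp
  4340 − 3743 = 597 bp
  4613 − 4340 = 273 bp
Sorted largest to smallest: 1776, 1244, 597, 311, 273, 180, 120, 112 bp.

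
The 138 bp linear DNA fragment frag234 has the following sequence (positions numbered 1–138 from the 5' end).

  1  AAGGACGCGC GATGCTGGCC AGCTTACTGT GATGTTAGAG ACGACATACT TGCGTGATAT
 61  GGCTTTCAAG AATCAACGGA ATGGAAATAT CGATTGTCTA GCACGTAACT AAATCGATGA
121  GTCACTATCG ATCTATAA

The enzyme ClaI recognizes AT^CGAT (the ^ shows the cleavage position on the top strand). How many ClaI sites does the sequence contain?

3

ATCGAT occurs starting at positions 89, 113, 127.
ClaI cuts at 3 sites.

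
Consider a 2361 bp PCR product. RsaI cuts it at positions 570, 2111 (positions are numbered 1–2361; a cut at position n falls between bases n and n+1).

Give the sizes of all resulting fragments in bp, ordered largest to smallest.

Linear molecule, 2 cuts → 3 fragments:
  570 − 0 = 570 bp
  2111 − 570 = 1541 bp
  2361 − 2111 = 250 bp
Sorted largest to smallest: 1541, 570, 250 bp.

1541, 570, 250 bp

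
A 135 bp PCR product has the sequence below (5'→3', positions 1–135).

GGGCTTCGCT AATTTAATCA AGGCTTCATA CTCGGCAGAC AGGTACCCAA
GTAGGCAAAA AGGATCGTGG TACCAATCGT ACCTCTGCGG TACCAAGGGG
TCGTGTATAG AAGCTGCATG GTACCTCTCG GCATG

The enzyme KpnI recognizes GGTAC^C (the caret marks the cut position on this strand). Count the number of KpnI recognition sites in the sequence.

4

GGTACC occurs starting at positions 42, 69, 89, 120.
KpnI cuts at 4 sites.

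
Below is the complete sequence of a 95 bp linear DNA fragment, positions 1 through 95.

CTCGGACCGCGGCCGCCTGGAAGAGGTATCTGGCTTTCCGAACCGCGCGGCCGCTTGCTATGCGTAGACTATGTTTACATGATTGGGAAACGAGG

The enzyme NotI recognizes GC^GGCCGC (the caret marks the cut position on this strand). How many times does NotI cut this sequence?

2

GCGGCCGC occurs starting at positions 9, 47.
NotI cuts at 2 sites.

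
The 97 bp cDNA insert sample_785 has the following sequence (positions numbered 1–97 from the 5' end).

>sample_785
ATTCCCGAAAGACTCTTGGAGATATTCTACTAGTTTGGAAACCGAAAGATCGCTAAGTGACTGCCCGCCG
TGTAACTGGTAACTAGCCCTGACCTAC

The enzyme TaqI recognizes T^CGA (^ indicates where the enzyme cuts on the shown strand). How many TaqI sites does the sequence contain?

0

No occurrence of TCGA is present in the sequence.
TaqI does not cut: 0 sites.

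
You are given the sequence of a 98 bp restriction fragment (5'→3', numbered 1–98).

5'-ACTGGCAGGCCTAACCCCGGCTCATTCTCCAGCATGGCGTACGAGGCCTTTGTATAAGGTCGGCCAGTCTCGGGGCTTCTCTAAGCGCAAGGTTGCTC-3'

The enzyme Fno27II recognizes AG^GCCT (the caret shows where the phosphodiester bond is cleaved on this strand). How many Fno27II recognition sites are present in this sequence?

AGGCCT occurs starting at positions 7, 44.
Fno27II cuts at 2 sites.

2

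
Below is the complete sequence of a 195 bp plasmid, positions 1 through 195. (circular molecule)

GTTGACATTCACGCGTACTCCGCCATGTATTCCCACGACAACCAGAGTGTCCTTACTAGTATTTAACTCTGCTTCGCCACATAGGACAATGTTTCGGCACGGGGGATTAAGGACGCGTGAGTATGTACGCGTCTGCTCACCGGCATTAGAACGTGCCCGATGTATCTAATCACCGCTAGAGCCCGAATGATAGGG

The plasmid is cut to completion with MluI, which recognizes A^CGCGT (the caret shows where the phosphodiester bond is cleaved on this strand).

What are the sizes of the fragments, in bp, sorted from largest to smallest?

MluI sites (ACGCGT) start at positions 11, 113, 127.
MluI cuts after the first base of each site, so after positions 11, 113, 127.
Circular molecule, 3 cuts → 3 fragments:
  12–113 → 102 bp
  114–127 → 14 bp
  128–195 then 1–11 → 68 + 11 = 79 bp
Sorted largest to smallest: 102, 79, 14 bp.

102, 79, 14 bp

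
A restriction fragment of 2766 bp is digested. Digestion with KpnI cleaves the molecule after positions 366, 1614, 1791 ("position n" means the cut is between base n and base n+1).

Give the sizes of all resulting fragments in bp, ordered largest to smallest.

Linear molecule, 3 cuts → 4 fragments:
  366 − 0 = 366 bp
  1614 − 366 = 1248 bp
  1791 − 1614 = 177 bp
  2766 − 1791 = 975 bp
Sorted largest to smallest: 1248, 975, 366, 177 bp.

1248, 975, 366, 177 bp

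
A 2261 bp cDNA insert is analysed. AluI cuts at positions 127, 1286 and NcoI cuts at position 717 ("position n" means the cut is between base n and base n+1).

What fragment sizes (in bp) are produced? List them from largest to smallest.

Combined cut positions (sorted): 127, 717, 1286.
Linear molecule, 3 cuts → 4 fragments:
  127 − 0 = 127 bp
  717 − 127 = 590 bp
  1286 − 717 = 569 bp
  2261 − 1286 = 975 bp
Sorted largest to smallest: 975, 590, 569, 127 bp.

975, 590, 569, 127 bp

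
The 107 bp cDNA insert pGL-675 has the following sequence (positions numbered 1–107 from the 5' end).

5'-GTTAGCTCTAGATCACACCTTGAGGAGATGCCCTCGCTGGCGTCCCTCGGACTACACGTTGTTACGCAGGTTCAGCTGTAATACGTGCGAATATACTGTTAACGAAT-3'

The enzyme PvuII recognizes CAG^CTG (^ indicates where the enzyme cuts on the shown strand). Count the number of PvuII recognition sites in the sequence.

1

CAGCTG occurs starting at position 73.
PvuII cuts at 1 site.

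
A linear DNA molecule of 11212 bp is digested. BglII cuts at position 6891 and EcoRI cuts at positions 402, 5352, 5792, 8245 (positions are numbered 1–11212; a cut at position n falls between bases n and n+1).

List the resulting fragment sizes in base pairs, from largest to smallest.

4950, 2967, 1354, 1099, 440, 402 bp

Combined cut positions (sorted): 402, 5352, 5792, 6891, 8245.
Linear molecule, 5 cuts → 6 fragments:
  402 − 0 = 402 bp
  5352 − 402 = 4950 bp
  5792 − 5352 = 440 bp
  6891 − 5792 = 1099 bp
  8245 − 6891 = 1354 bp
  11212 − 8245 = 2967 bp
Sorted largest to smallest: 4950, 2967, 1354, 1099, 440, 402 bp.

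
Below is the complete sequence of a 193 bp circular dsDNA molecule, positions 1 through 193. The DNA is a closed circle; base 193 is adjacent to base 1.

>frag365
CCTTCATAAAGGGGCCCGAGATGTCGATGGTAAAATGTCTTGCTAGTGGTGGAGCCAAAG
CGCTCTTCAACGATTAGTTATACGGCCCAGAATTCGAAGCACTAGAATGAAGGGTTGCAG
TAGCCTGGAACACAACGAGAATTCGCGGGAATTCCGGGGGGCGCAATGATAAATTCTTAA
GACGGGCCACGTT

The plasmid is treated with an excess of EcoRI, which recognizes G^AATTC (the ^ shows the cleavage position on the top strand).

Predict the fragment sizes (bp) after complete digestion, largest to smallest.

EcoRI sites (GAATTC) start at positions 90, 139, 149.
EcoRI cuts after the first base of each site, so after positions 90, 139, 149.
Circular molecule, 3 cuts → 3 fragments:
  91–139 → 49 bp
  140–149 → 10 bp
  150–193 then 1–90 → 44 + 90 = 134 bp
Sorted largest to smallest: 134, 49, 10 bp.

134, 49, 10 bp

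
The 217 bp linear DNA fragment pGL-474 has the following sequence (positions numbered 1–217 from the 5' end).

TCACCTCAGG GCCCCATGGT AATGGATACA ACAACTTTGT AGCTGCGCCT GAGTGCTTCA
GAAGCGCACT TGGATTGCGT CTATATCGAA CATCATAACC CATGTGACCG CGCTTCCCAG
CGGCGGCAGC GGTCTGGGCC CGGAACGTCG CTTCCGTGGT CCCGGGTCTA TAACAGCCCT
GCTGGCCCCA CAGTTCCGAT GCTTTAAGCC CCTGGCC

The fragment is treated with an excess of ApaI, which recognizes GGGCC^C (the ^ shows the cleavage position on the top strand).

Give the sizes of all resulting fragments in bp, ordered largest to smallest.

127, 77, 13 bp

ApaI sites (GGGCCC) start at positions 9, 136.
ApaI cuts after base 5 of each site (before the last base), so after positions 13, 140.
Linear molecule, 2 cuts → 3 fragments:
  1–13 → 13 bp
  14–140 → 127 bp
  141–217 → 77 bp
Sorted largest to smallest: 127, 77, 13 bp.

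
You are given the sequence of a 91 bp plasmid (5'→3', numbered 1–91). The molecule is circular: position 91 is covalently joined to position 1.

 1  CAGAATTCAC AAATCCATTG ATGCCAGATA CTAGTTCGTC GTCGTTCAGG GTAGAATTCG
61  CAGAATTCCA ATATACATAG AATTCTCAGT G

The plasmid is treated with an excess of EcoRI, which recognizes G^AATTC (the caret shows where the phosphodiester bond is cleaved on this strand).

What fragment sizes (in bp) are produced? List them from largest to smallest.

51, 17, 14, 9 bp

EcoRI sites (GAATTC) start at positions 3, 54, 63, 80.
EcoRI cuts after the first base of each site, so after positions 3, 54, 63, 80.
Circular molecule, 4 cuts → 4 fragments:
  4–54 → 51 bp
  55–63 → 9 bp
  64–80 → 17 bp
  81–91 then 1–3 → 11 + 3 = 14 bp
Sorted largest to smallest: 51, 17, 14, 9 bp.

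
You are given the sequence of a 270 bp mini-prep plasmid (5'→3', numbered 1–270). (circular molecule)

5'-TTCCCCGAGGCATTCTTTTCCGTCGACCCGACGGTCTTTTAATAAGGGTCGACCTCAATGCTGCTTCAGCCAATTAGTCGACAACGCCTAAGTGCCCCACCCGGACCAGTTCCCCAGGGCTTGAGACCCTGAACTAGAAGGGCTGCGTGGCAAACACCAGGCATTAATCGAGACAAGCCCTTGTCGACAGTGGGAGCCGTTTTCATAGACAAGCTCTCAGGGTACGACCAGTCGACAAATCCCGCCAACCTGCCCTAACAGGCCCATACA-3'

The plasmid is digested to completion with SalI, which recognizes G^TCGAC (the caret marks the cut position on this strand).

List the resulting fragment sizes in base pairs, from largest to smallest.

SalI sites (GTCGAC) start at positions 22, 48, 77, 183, 231.
SalI cuts after the first base of each site, so after positions 22, 48, 77, 183, 231.
Circular molecule, 5 cuts → 5 fragments:
  23–48 → 26 bp
  49–77 → 29 bp
  78–183 → 106 bp
  184–231 → 48 bp
  232–270 then 1–22 → 39 + 22 = 61 bp
Sorted largest to smallest: 106, 61, 48, 29, 26 bp.

106, 61, 48, 29, 26 bp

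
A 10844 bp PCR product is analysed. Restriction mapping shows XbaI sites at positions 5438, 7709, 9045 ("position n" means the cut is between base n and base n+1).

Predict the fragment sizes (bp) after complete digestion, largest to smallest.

5438, 2271, 1799, 1336 bp

Linear molecule, 3 cuts → 4 fragments:
  5438 − 0 = 5438 bp
  7709 − 5438 = 2271 bp
  9045 − 7709 = 1336 bp
  10844 − 9045 = 1799 bp
Sorted largest to smallest: 5438, 2271, 1799, 1336 bp.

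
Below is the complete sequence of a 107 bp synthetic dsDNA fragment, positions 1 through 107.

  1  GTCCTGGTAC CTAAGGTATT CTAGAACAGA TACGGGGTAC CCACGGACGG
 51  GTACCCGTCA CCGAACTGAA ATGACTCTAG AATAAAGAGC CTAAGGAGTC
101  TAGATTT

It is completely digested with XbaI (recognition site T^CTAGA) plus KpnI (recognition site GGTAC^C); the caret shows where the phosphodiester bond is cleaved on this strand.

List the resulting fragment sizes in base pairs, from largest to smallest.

XbaI sites (TCTAGA) start at positions 20, 76, 99.
XbaI cuts after the first base of each site, so after positions 20, 76, 99.
KpnI sites (GGTACC) start at positions 6, 36, 50.
KpnI cuts after base 5 of each site (before the last base), so after positions 10, 40, 54.
Combined cut positions: 10, 20, 40, 54, 76, 99.
Linear molecule, 6 cuts → 7 fragments:
  1–10 → 10 bp
  11–20 → 10 bp
  21–40 → 20 bp
  41–54 → 14 bp
  55–76 → 22 bp
  77–99 → 23 bp
  100–107 → 8 bp
Sorted largest to smallest: 23, 22, 20, 14, 10, 10, 8 bp.

23, 22, 20, 14, 10, 10, 8 bp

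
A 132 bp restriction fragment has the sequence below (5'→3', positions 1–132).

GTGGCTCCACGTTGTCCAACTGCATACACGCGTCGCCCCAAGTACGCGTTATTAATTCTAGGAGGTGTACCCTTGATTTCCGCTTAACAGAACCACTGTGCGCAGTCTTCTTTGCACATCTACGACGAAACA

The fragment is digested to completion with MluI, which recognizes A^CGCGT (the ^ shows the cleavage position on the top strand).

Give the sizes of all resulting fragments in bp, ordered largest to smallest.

88, 28, 16 bp

MluI sites (ACGCGT) start at positions 28, 44.
MluI cuts after the first base of each site, so after positions 28, 44.
Linear molecule, 2 cuts → 3 fragments:
  1–28 → 28 bp
  29–44 → 16 bp
  45–132 → 88 bp
Sorted largest to smallest: 88, 28, 16 bp.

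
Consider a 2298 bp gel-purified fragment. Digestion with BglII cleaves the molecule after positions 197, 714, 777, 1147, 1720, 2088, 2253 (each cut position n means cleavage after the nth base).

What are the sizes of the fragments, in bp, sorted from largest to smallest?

Linear molecule, 7 cuts → 8 fragments:
  197 − 0 = 197 bp
  714 − 197 = 517 bp
  777 − 714 = 63 bp
  1147 − 777 = 370 bp
  1720 − 1147 = 573 bp
  2088 − 1720 = 368 bp
  2253 − 2088 = 165 bp
  2298 − 2253 = 45 bp
Sorted largest to smallest: 573, 517, 370, 368, 197, 165, 63, 45 bp.

573, 517, 370, 368, 197, 165, 63, 45 bp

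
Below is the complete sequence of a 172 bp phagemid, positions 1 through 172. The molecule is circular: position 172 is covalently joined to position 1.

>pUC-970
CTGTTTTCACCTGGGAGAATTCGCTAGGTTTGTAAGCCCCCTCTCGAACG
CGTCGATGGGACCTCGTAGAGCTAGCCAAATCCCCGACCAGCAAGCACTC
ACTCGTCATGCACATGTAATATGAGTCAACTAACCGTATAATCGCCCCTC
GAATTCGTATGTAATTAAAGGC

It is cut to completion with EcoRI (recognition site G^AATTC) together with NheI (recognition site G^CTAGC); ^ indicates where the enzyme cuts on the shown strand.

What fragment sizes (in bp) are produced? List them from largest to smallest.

80, 54, 38 bp

EcoRI sites (GAATTC) start at positions 17, 151.
EcoRI cuts after the first base of each site, so after positions 17, 151.
The NheI site (GCTAGC) starts at position 71.
NheI cuts after the first base of each site, so after position 71.
Combined cut positions: 17, 71, 151.
Circular molecule, 3 cuts → 3 fragments:
  18–71 → 54 bp
  72–151 → 80 bp
  152–172 then 1–17 → 21 + 17 = 38 bp
Sorted largest to smallest: 80, 54, 38 bp.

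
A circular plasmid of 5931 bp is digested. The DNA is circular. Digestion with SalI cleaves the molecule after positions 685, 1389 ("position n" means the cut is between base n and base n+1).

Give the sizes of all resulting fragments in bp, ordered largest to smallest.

5227, 704 bp

Circular molecule, 2 cuts → 2 fragments:
  1389 − 685 = 704 bp
  wrap: 5931 − 1389 + 685 = 5227 bp
Sorted largest to smallest: 5227, 704 bp.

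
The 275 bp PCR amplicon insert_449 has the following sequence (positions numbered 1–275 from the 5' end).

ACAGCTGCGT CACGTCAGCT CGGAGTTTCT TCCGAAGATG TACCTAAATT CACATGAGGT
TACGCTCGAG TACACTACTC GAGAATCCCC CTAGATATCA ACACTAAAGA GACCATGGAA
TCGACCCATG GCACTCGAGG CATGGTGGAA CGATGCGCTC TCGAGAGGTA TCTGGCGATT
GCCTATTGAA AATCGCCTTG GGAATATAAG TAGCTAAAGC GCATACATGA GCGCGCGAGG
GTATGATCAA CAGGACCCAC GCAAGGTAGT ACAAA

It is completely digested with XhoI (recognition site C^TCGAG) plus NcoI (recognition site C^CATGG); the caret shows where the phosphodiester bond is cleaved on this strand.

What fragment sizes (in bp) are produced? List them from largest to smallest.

115, 65, 35, 26, 13, 13, 8 bp

XhoI sites (CTCGAG) start at positions 65, 78, 134, 160.
XhoI cuts after the first base of each site, so after positions 65, 78, 134, 160.
NcoI sites (CCATGG) start at positions 113, 126.
NcoI cuts after the first base of each site, so after positions 113, 126.
Combined cut positions: 65, 78, 113, 126, 134, 160.
Linear molecule, 6 cuts → 7 fragments:
  1–65 → 65 bp
  66–78 → 13 bp
  79–113 → 35 bp
  114–126 → 13 bp
  127–134 → 8 bp
  135–160 → 26 bp
  161–275 → 115 bp
Sorted largest to smallest: 115, 65, 35, 26, 13, 13, 8 bp.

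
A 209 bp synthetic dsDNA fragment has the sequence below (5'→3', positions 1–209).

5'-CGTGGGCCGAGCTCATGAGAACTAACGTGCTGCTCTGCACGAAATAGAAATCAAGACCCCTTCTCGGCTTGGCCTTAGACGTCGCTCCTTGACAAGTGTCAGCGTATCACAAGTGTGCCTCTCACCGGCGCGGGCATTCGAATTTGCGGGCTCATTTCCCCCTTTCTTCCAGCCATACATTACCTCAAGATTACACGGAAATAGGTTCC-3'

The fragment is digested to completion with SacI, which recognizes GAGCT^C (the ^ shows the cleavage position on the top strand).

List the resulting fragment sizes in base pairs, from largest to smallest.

196, 13 bp

The SacI site (GAGCTC) starts at position 9.
SacI cuts after base 5 of each site (before the last base), so after position 13.
Linear molecule, 1 cut → 2 fragments:
  1–13 → 13 bp
  14–209 → 196 bp
Sorted largest to smallest: 196, 13 bp.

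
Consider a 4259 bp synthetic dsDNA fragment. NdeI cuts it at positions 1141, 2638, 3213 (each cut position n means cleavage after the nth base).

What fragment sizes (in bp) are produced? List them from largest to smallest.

Linear molecule, 3 cuts → 4 fragments:
  1141 − 0 = 1141 bp
  2638 − 1141 = 1497 bp
  3213 − 2638 = 575 bp
  4259 − 3213 = 1046 bp
Sorted largest to smallest: 1497, 1141, 1046, 575 bp.

1497, 1141, 1046, 575 bp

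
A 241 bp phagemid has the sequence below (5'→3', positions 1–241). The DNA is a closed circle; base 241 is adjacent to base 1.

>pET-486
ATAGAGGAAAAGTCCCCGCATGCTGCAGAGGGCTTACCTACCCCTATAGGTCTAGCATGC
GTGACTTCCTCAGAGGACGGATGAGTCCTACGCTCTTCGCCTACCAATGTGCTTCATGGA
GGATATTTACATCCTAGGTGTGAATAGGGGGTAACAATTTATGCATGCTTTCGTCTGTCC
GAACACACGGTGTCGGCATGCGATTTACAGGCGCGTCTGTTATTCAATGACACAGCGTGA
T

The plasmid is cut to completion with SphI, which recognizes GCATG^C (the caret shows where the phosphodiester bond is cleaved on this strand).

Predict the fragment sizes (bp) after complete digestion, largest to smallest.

108, 63, 37, 33 bp

SphI sites (GCATGC) start at positions 18, 55, 163, 196.
SphI cuts after base 5 of each site (before the last base), so after positions 22, 59, 167, 200.
Circular molecule, 4 cuts → 4 fragments:
  23–59 → 37 bp
  60–167 → 108 bp
  168–200 → 33 bp
  201–241 then 1–22 → 41 + 22 = 63 bp
Sorted largest to smallest: 108, 63, 37, 33 bp.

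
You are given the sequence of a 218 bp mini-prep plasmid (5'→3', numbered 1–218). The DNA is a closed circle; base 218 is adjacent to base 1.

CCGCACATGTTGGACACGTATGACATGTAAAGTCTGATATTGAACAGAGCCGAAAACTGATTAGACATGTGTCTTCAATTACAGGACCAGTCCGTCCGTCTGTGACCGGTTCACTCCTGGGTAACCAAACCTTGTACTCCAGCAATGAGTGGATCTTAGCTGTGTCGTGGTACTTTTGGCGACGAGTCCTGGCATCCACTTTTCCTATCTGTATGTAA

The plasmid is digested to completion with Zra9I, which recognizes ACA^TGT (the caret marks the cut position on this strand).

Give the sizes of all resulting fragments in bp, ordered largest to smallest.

Zra9I sites (ACATGT) start at positions 5, 23, 65.
Zra9I cuts after base 3 of each site, so after positions 7, 25, 67.
Circular molecule, 3 cuts → 3 fragments:
  8–25 → 18 bp
  26–67 → 42 bp
  68–218 then 1–7 → 151 + 7 = 158 bp
Sorted largest to smallest: 158, 42, 18 bp.

158, 42, 18 bp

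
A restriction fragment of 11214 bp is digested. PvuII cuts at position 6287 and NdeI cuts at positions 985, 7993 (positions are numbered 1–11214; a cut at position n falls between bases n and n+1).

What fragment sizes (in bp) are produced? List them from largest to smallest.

Combined cut positions (sorted): 985, 6287, 7993.
Linear molecule, 3 cuts → 4 fragments:
  985 − 0 = 985 bp
  6287 − 985 = 5302 bp
  7993 − 6287 = 1706 bp
  11214 − 7993 = 3221 bp
Sorted largest to smallest: 5302, 3221, 1706, 985 bp.

5302, 3221, 1706, 985 bp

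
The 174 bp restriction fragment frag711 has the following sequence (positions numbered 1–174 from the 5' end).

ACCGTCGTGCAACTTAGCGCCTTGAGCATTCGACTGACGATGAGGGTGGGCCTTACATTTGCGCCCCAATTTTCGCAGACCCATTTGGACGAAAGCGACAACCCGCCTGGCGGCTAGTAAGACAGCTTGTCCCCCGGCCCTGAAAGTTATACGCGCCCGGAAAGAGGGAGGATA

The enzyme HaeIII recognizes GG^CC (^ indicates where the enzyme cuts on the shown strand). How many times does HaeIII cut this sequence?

GGCC occurs starting at positions 49, 136.
HaeIII cuts at 2 sites.

2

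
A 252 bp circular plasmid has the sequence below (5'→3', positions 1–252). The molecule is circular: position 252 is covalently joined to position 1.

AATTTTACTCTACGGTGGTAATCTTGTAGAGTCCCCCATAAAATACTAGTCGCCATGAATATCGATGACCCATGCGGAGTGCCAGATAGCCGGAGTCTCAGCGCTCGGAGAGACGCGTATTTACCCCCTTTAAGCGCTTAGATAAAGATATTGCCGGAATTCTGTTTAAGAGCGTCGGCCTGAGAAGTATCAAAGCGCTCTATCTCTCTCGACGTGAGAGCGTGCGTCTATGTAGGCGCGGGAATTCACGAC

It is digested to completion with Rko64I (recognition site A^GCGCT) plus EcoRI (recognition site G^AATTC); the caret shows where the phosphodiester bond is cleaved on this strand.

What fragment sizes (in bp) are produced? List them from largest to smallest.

Rko64I sites (AGCGCT) start at positions 100, 133, 194.
Rko64I cuts after the first base of each site, so after positions 100, 133, 194.
EcoRI sites (GAATTC) start at positions 157, 242.
EcoRI cuts after the first base of each site, so after positions 157, 242.
Combined cut positions: 100, 133, 157, 194, 242.
Circular molecule, 5 cuts → 5 fragments:
  101–133 → 33 bp
  134–157 → 24 bp
  158–194 → 37 bp
  195–242 → 48 bp
  243–252 then 1–100 → 10 + 100 = 110 bp
Sorted largest to smallest: 110, 48, 37, 33, 24 bp.

110, 48, 37, 33, 24 bp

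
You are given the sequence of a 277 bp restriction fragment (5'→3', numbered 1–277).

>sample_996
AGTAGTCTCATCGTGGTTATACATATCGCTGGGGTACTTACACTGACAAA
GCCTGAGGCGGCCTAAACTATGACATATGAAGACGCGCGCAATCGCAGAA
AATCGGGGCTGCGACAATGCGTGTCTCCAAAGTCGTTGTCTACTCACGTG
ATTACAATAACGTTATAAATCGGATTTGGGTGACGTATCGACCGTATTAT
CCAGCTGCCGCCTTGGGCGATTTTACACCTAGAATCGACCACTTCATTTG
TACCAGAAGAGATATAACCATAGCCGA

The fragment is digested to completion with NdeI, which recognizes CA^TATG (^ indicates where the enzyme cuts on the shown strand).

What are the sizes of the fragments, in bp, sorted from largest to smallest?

The NdeI site (CATATG) starts at position 74.
NdeI cuts after base 2 of each site, so after position 75.
Linear molecule, 1 cut → 2 fragments:
  1–75 → 75 bp
  76–277 → 202 bp
Sorted largest to smallest: 202, 75 bp.

202, 75 bp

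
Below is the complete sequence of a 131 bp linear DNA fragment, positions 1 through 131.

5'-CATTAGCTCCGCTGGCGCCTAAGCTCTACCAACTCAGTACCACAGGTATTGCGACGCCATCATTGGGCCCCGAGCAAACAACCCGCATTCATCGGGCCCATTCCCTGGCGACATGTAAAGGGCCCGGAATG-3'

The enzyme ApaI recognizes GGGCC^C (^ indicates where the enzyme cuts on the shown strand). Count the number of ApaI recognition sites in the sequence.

GGGCCC occurs starting at positions 65, 94, 120.
ApaI cuts at 3 sites.

3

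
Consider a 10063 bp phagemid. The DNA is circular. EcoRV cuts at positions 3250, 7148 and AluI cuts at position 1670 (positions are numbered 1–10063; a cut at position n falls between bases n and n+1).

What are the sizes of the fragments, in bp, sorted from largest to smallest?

4585, 3898, 1580 bp

Combined cut positions (sorted): 1670, 3250, 7148.
Circular molecule, 3 cuts → 3 fragments:
  3250 − 1670 = 1580 bp
  7148 − 3250 = 3898 bp
  wrap: 10063 − 7148 + 1670 = 4585 bp
Sorted largest to smallest: 4585, 3898, 1580 bp.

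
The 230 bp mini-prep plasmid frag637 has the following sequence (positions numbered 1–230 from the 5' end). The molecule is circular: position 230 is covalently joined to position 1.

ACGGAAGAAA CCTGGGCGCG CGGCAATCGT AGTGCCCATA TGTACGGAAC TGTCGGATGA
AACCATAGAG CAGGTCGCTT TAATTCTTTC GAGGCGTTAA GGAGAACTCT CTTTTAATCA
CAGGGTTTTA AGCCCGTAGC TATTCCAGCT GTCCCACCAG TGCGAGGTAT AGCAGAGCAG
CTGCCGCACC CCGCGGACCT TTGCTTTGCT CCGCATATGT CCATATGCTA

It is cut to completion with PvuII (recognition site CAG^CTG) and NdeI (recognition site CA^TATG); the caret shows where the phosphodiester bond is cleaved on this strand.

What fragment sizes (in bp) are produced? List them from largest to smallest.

110, 45, 35, 32, 8 bp

PvuII sites (CAGCTG) start at positions 146, 178.
PvuII cuts after base 3 of each site, so after positions 148, 180.
NdeI sites (CATATG) start at positions 37, 214, 222.
NdeI cuts after base 2 of each site, so after positions 38, 215, 223.
Combined cut positions: 38, 148, 180, 215, 223.
Circular molecule, 5 cuts → 5 fragments:
  39–148 → 110 bp
  149–180 → 32 bp
  181–215 → 35 bp
  216–223 → 8 bp
  224–230 then 1–38 → 7 + 38 = 45 bp
Sorted largest to smallest: 110, 45, 35, 32, 8 bp.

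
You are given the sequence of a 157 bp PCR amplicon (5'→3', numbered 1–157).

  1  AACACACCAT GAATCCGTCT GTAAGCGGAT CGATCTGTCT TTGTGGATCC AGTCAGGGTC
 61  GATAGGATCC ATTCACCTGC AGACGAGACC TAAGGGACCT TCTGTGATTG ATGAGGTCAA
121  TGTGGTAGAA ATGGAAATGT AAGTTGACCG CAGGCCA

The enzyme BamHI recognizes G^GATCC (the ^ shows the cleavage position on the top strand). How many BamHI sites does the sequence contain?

GGATCC occurs starting at positions 45, 65.
BamHI cuts at 2 sites.

2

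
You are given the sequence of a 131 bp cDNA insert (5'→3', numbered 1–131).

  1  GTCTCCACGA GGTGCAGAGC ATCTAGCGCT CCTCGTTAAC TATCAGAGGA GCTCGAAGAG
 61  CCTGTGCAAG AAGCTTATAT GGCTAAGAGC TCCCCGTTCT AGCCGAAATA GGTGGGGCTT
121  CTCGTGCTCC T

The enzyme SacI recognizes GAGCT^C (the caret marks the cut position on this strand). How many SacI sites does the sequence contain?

GAGCTC occurs starting at positions 49, 87.
SacI cuts at 2 sites.

2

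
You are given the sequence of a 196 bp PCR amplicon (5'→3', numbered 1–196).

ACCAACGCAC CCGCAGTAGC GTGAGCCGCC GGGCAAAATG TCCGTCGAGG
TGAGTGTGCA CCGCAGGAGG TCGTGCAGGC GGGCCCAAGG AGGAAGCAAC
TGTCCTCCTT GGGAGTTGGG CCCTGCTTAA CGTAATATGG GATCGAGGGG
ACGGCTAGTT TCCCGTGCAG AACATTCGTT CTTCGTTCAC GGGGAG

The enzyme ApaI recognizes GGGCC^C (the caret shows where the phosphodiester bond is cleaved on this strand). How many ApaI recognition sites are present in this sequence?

2

GGGCCC occurs starting at positions 81, 118.
ApaI cuts at 2 sites.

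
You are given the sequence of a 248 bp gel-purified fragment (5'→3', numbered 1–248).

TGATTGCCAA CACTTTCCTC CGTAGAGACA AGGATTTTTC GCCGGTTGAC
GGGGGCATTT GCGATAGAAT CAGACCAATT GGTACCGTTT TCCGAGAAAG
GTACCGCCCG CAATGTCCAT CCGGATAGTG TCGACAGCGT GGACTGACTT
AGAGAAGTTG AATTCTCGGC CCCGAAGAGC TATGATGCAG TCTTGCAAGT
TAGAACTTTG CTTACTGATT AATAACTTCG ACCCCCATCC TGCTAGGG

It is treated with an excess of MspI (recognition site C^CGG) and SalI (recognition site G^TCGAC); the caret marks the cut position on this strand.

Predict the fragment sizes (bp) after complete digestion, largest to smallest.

118, 79, 42, 9 bp

MspI sites (CCGG) start at positions 42, 121.
MspI cuts after the first base of each site, so after positions 42, 121.
The SalI site (GTCGAC) starts at position 130.
SalI cuts after the first base of each site, so after position 130.
Combined cut positions: 42, 121, 130.
Linear molecule, 3 cuts → 4 fragments:
  1–42 → 42 bp
  43–121 → 79 bp
  122–130 → 9 bp
  131–248 → 118 bp
Sorted largest to smallest: 118, 79, 42, 9 bp.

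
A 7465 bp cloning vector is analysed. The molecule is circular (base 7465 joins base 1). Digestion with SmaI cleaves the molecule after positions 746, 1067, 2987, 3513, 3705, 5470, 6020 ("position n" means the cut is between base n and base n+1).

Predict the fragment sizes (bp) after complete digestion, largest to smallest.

Circular molecule, 7 cuts → 7 fragments:
  1067 − 746 = 321 bp
  2987 − 1067 = 1920 bp
  3513 − 2987 = 526 bp
  3705 − 3513 = 192 bp
  5470 − 3705 = 1765 bp
  6020 − 5470 = 550 bp
  wrap: 7465 − 6020 + 746 = 2191 bp
Sorted largest to smallest: 2191, 1920, 1765, 550, 526, 321, 192 bp.

2191, 1920, 1765, 550, 526, 321, 192 bp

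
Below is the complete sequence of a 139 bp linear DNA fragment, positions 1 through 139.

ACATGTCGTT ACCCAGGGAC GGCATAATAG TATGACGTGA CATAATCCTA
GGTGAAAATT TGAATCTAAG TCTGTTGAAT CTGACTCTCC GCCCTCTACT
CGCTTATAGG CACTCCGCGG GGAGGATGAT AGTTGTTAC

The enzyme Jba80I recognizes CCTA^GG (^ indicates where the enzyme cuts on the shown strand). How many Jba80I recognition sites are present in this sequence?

1

CCTAGG occurs starting at position 47.
Jba80I cuts at 1 site.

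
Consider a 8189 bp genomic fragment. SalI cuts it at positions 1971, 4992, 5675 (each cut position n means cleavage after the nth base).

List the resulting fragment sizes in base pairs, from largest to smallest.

3021, 2514, 1971, 683 bp

Linear molecule, 3 cuts → 4 fragments:
  1971 − 0 = 1971 bp
  4992 − 1971 = 3021 bp
  5675 − 4992 = 683 bp
  8189 − 5675 = 2514 bp
Sorted largest to smallest: 3021, 2514, 1971, 683 bp.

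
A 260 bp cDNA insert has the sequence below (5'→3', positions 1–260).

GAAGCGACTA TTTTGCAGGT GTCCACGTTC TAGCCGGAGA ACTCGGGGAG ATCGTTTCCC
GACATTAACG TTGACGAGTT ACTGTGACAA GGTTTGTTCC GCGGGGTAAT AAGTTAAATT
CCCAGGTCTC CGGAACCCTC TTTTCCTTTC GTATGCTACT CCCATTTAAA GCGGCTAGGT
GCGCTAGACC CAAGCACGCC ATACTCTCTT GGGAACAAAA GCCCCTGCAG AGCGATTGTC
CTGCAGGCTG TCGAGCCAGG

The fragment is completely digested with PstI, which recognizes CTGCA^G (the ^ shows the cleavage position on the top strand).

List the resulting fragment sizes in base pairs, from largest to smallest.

229, 16, 15 bp

PstI sites (CTGCAG) start at positions 225, 241.
PstI cuts after base 5 of each site (before the last base), so after positions 229, 245.
Linear molecule, 2 cuts → 3 fragments:
  1–229 → 229 bp
  230–245 → 16 bp
  246–260 → 15 bp
Sorted largest to smallest: 229, 16, 15 bp.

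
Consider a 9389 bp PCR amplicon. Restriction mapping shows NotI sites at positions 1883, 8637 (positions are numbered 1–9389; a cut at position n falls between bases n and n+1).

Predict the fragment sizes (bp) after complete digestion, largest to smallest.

Linear molecule, 2 cuts → 3 fragments:
  1883 − 0 = 1883 bp
  8637 − 1883 = 6754 bp
  9389 − 8637 = 752 bp
Sorted largest to smallest: 6754, 1883, 752 bp.

6754, 1883, 752 bp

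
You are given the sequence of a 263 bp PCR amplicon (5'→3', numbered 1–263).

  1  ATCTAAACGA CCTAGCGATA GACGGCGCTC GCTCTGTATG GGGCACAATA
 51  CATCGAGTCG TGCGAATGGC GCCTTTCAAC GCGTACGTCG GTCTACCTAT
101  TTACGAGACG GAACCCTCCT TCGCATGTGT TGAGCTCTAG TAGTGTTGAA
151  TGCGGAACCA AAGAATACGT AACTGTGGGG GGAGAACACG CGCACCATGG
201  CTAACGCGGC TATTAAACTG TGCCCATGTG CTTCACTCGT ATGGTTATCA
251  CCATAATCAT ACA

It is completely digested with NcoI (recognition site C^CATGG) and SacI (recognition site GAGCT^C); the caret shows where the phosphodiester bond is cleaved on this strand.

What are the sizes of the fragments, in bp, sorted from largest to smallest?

136, 68, 59 bp

The NcoI site (CCATGG) starts at position 195.
NcoI cuts after the first base of each site, so after position 195.
The SacI site (GAGCTC) starts at position 132.
SacI cuts after base 5 of each site (before the last base), so after position 136.
Combined cut positions: 136, 195.
Linear molecule, 2 cuts → 3 fragments:
  1–136 → 136 bp
  137–195 → 59 bp
  196–263 → 68 bp
Sorted largest to smallest: 136, 68, 59 bp.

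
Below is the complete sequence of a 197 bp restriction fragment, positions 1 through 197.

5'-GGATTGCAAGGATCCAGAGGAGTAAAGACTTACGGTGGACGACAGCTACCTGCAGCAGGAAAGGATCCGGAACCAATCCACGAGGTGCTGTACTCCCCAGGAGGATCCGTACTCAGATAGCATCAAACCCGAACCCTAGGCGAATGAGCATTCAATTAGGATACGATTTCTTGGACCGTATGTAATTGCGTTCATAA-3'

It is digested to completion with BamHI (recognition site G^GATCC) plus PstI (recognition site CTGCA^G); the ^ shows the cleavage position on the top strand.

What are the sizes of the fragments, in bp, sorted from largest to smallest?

BamHI sites (GGATCC) start at positions 10, 63, 103.
BamHI cuts after the first base of each site, so after positions 10, 63, 103.
The PstI site (CTGCAG) starts at position 50.
PstI cuts after base 5 of each site (before the last base), so after position 54.
Combined cut positions: 10, 54, 63, 103.
Linear molecule, 4 cuts → 5 fragments:
  1–10 → 10 bp
  11–54 → 44 bp
  55–63 → 9 bp
  64–103 → 40 bp
  104–197 → 94 bp
Sorted largest to smallest: 94, 44, 40, 10, 9 bp.

94, 44, 40, 10, 9 bp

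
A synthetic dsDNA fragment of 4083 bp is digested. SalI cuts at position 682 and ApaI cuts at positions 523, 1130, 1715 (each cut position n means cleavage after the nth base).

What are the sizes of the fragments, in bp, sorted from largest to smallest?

2368, 585, 523, 448, 159 bp

Combined cut positions (sorted): 523, 682, 1130, 1715.
Linear molecule, 4 cuts → 5 fragments:
  523 − 0 = 523 bp
  682 − 523 = 159 bp
  1130 − 682 = 448 bp
  1715 − 1130 = 585 bp
  4083 − 1715 = 2368 bp
Sorted largest to smallest: 2368, 585, 523, 448, 159 bp.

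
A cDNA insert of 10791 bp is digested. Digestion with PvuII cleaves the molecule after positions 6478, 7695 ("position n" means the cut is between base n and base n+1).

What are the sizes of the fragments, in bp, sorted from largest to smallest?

6478, 3096, 1217 bp

Linear molecule, 2 cuts → 3 fragments:
  6478 − 0 = 6478 bp
  7695 − 6478 = 1217 bp
  10791 − 7695 = 3096 bp
Sorted largest to smallest: 6478, 3096, 1217 bp.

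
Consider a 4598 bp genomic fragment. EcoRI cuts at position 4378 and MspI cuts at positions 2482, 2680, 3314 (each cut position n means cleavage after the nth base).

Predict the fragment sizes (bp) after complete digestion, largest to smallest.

Combined cut positions (sorted): 2482, 2680, 3314, 4378.
Linear molecule, 4 cuts → 5 fragments:
  2482 − 0 = 2482 bp
  2680 − 2482 = 198 bp
  3314 − 2680 = 634 bp
  4378 − 3314 = 1064 bp
  4598 − 4378 = 220 bp
Sorted largest to smallest: 2482, 1064, 634, 220, 198 bp.

2482, 1064, 634, 220, 198 bp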